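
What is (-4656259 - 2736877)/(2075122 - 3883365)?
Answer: 7393136/1808243 ≈ 4.0886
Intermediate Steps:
(-4656259 - 2736877)/(2075122 - 3883365) = -7393136/(-1808243) = -7393136*(-1/1808243) = 7393136/1808243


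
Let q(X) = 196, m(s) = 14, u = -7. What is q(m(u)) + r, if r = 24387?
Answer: 24583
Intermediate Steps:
q(m(u)) + r = 196 + 24387 = 24583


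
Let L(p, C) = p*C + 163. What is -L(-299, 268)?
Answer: 79969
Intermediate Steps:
L(p, C) = 163 + C*p (L(p, C) = C*p + 163 = 163 + C*p)
-L(-299, 268) = -(163 + 268*(-299)) = -(163 - 80132) = -1*(-79969) = 79969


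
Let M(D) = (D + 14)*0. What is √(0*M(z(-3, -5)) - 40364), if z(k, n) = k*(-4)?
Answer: 2*I*√10091 ≈ 200.91*I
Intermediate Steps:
z(k, n) = -4*k
M(D) = 0 (M(D) = (14 + D)*0 = 0)
√(0*M(z(-3, -5)) - 40364) = √(0*0 - 40364) = √(0 - 40364) = √(-40364) = 2*I*√10091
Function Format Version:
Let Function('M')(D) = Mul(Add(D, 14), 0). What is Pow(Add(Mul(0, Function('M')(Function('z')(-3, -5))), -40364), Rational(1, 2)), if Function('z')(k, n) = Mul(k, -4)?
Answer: Mul(2, I, Pow(10091, Rational(1, 2))) ≈ Mul(200.91, I)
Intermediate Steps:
Function('z')(k, n) = Mul(-4, k)
Function('M')(D) = 0 (Function('M')(D) = Mul(Add(14, D), 0) = 0)
Pow(Add(Mul(0, Function('M')(Function('z')(-3, -5))), -40364), Rational(1, 2)) = Pow(Add(Mul(0, 0), -40364), Rational(1, 2)) = Pow(Add(0, -40364), Rational(1, 2)) = Pow(-40364, Rational(1, 2)) = Mul(2, I, Pow(10091, Rational(1, 2)))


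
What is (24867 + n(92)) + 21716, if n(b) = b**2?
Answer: 55047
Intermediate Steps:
(24867 + n(92)) + 21716 = (24867 + 92**2) + 21716 = (24867 + 8464) + 21716 = 33331 + 21716 = 55047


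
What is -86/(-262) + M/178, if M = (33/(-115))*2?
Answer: 435782/1340785 ≈ 0.32502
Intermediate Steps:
M = -66/115 (M = (33*(-1/115))*2 = -33/115*2 = -66/115 ≈ -0.57391)
-86/(-262) + M/178 = -86/(-262) - 66/115/178 = -86*(-1/262) - 66/115*1/178 = 43/131 - 33/10235 = 435782/1340785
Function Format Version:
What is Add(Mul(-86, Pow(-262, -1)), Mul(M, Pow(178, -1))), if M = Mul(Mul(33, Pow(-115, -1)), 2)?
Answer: Rational(435782, 1340785) ≈ 0.32502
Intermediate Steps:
M = Rational(-66, 115) (M = Mul(Mul(33, Rational(-1, 115)), 2) = Mul(Rational(-33, 115), 2) = Rational(-66, 115) ≈ -0.57391)
Add(Mul(-86, Pow(-262, -1)), Mul(M, Pow(178, -1))) = Add(Mul(-86, Pow(-262, -1)), Mul(Rational(-66, 115), Pow(178, -1))) = Add(Mul(-86, Rational(-1, 262)), Mul(Rational(-66, 115), Rational(1, 178))) = Add(Rational(43, 131), Rational(-33, 10235)) = Rational(435782, 1340785)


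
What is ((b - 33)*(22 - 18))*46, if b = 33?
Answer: 0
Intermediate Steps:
((b - 33)*(22 - 18))*46 = ((33 - 33)*(22 - 18))*46 = (0*4)*46 = 0*46 = 0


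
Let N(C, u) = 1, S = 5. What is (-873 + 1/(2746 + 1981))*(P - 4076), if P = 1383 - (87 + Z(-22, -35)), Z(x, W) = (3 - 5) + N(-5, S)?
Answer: 11468015930/4727 ≈ 2.4261e+6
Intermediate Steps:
Z(x, W) = -1 (Z(x, W) = (3 - 5) + 1 = -2 + 1 = -1)
P = 1297 (P = 1383 - (87 - 1) = 1383 - 1*86 = 1383 - 86 = 1297)
(-873 + 1/(2746 + 1981))*(P - 4076) = (-873 + 1/(2746 + 1981))*(1297 - 4076) = (-873 + 1/4727)*(-2779) = -4126670/4727*(-2779) = 11468015930/4727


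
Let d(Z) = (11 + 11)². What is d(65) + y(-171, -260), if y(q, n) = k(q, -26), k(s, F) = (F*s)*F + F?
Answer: -115138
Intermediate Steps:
k(s, F) = F + s*F² (k(s, F) = s*F² + F = F + s*F²)
y(q, n) = -26 + 676*q (y(q, n) = -26*(1 - 26*q) = -26 + 676*q)
d(Z) = 484 (d(Z) = 22² = 484)
d(65) + y(-171, -260) = 484 + (-26 + 676*(-171)) = 484 + (-26 - 115596) = 484 - 115622 = -115138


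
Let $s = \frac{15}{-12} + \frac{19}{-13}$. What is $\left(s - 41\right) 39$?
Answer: $- \frac{6819}{4} \approx -1704.8$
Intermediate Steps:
$s = - \frac{141}{52}$ ($s = 15 \left(- \frac{1}{12}\right) + 19 \left(- \frac{1}{13}\right) = - \frac{5}{4} - \frac{19}{13} = - \frac{141}{52} \approx -2.7115$)
$\left(s - 41\right) 39 = \left(- \frac{141}{52} - 41\right) 39 = \left(- \frac{2273}{52}\right) 39 = - \frac{6819}{4}$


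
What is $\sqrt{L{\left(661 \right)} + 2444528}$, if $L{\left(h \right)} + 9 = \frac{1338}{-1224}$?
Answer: $\frac{\sqrt{25432764303}}{102} \approx 1563.5$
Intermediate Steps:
$L{\left(h \right)} = - \frac{2059}{204}$ ($L{\left(h \right)} = -9 + \frac{1338}{-1224} = -9 + 1338 \left(- \frac{1}{1224}\right) = -9 - \frac{223}{204} = - \frac{2059}{204}$)
$\sqrt{L{\left(661 \right)} + 2444528} = \sqrt{- \frac{2059}{204} + 2444528} = \sqrt{\frac{498681653}{204}} = \frac{\sqrt{25432764303}}{102}$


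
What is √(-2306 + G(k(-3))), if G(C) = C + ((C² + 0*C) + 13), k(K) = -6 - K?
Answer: I*√2287 ≈ 47.823*I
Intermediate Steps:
G(C) = 13 + C + C² (G(C) = C + ((C² + 0) + 13) = C + (C² + 13) = C + (13 + C²) = 13 + C + C²)
√(-2306 + G(k(-3))) = √(-2306 + (13 + (-6 - 1*(-3)) + (-6 - 1*(-3))²)) = √(-2306 + (13 + (-6 + 3) + (-6 + 3)²)) = √(-2306 + (13 - 3 + (-3)²)) = √(-2306 + (13 - 3 + 9)) = √(-2306 + 19) = √(-2287) = I*√2287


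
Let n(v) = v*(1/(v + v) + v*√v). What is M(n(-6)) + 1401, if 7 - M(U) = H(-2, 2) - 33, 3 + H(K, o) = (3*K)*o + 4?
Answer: 1452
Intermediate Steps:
H(K, o) = 1 + 3*K*o (H(K, o) = -3 + ((3*K)*o + 4) = -3 + (3*K*o + 4) = -3 + (4 + 3*K*o) = 1 + 3*K*o)
n(v) = v*(v^(3/2) + 1/(2*v)) (n(v) = v*(1/(2*v) + v^(3/2)) = v*(v^(3/2) + 1/(2*v)))
M(U) = 51 (M(U) = 7 - ((1 + 3*(-2)*2) - 33) = 7 - ((1 - 12) - 33) = 7 - (-11 - 33) = 7 - 1*(-44) = 7 + 44 = 51)
M(n(-6)) + 1401 = 51 + 1401 = 1452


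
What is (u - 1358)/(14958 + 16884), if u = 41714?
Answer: 2242/1769 ≈ 1.2674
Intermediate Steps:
(u - 1358)/(14958 + 16884) = (41714 - 1358)/(14958 + 16884) = 40356/31842 = 40356*(1/31842) = 2242/1769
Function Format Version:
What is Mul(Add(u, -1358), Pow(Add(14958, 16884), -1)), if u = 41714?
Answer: Rational(2242, 1769) ≈ 1.2674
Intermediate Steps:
Mul(Add(u, -1358), Pow(Add(14958, 16884), -1)) = Mul(Add(41714, -1358), Pow(Add(14958, 16884), -1)) = Mul(40356, Pow(31842, -1)) = Mul(40356, Rational(1, 31842)) = Rational(2242, 1769)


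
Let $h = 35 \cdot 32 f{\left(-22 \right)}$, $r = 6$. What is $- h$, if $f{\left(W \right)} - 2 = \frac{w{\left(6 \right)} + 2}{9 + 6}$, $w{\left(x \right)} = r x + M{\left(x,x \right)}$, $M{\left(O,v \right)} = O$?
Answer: $- \frac{16576}{3} \approx -5525.3$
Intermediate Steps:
$w{\left(x \right)} = 7 x$ ($w{\left(x \right)} = 6 x + x = 7 x$)
$f{\left(W \right)} = \frac{74}{15}$ ($f{\left(W \right)} = 2 + \frac{7 \cdot 6 + 2}{9 + 6} = 2 + \frac{42 + 2}{15} = 2 + 44 \cdot \frac{1}{15} = 2 + \frac{44}{15} = \frac{74}{15}$)
$h = \frac{16576}{3}$ ($h = 35 \cdot 32 \cdot \frac{74}{15} = 1120 \cdot \frac{74}{15} = \frac{16576}{3} \approx 5525.3$)
$- h = \left(-1\right) \frac{16576}{3} = - \frac{16576}{3}$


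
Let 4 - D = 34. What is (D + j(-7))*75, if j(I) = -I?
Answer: -1725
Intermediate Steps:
D = -30 (D = 4 - 1*34 = 4 - 34 = -30)
(D + j(-7))*75 = (-30 - 1*(-7))*75 = (-30 + 7)*75 = -23*75 = -1725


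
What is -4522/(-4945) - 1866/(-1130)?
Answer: 1433723/558785 ≈ 2.5658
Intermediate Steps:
-4522/(-4945) - 1866/(-1130) = -4522*(-1/4945) - 1866*(-1/1130) = 4522/4945 + 933/565 = 1433723/558785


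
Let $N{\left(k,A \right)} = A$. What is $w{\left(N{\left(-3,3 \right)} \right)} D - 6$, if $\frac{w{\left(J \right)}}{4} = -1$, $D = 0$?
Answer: $-6$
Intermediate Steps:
$w{\left(J \right)} = -4$ ($w{\left(J \right)} = 4 \left(-1\right) = -4$)
$w{\left(N{\left(-3,3 \right)} \right)} D - 6 = \left(-4\right) 0 - 6 = 0 - 6 = -6$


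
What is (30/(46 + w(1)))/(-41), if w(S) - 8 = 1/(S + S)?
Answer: -60/4469 ≈ -0.013426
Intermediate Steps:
w(S) = 8 + 1/(2*S) (w(S) = 8 + 1/(S + S) = 8 + 1/(2*S))
(30/(46 + w(1)))/(-41) = (30/(46 + (8 + (½)/1)))/(-41) = (30/(46 + (8 + (½)*1)))*(-1/41) = (30/(46 + (8 + ½)))*(-1/41) = (30/(46 + 17/2))*(-1/41) = (30/(109/2))*(-1/41) = (30*(2/109))*(-1/41) = (60/109)*(-1/41) = -60/4469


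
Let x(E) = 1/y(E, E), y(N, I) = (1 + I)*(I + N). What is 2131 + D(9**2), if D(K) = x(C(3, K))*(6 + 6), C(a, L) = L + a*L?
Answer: 37399051/17550 ≈ 2131.0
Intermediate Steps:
C(a, L) = L + L*a
x(E) = 1/(2*E + 2*E**2) (x(E) = 1/(E + E + E**2 + E*E) = 1/(E + E + E**2 + E**2) = 1/(2*E + 2*E**2))
D(K) = 3/(2*K*(1 + 4*K)) (D(K) = (1/(2*((K*(1 + 3)))*(1 + K*(1 + 3))))*(6 + 6) = (1/(2*((K*4))*(1 + K*4)))*12 = (1/(2*((4*K))*(1 + 4*K)))*12 = ((1/(4*K))/(2*(1 + 4*K)))*12 = (1/(8*K*(1 + 4*K)))*12 = 3/(2*K*(1 + 4*K)))
2131 + D(9**2) = 2131 + 3/(2*(9**2)*(1 + 4*9**2)) = 2131 + (3/2)/(81*(1 + 4*81)) = 2131 + (3/2)*(1/81)/(1 + 324) = 2131 + (3/2)*(1/81)/325 = 2131 + (3/2)*(1/81)*(1/325) = 2131 + 1/17550 = 37399051/17550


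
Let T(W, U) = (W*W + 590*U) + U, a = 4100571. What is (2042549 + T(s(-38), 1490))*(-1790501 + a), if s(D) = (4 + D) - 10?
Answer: 6757128005250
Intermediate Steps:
s(D) = -6 + D
T(W, U) = W² + 591*U (T(W, U) = (W² + 590*U) + U = W² + 591*U)
(2042549 + T(s(-38), 1490))*(-1790501 + a) = (2042549 + ((-6 - 38)² + 591*1490))*(-1790501 + 4100571) = (2042549 + ((-44)² + 880590))*2310070 = (2042549 + (1936 + 880590))*2310070 = (2042549 + 882526)*2310070 = 2925075*2310070 = 6757128005250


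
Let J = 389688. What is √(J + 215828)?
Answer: 2*√151379 ≈ 778.15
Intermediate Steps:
√(J + 215828) = √(389688 + 215828) = √605516 = 2*√151379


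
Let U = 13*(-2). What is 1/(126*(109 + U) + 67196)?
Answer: 1/77654 ≈ 1.2878e-5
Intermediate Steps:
U = -26
1/(126*(109 + U) + 67196) = 1/(126*(109 - 26) + 67196) = 1/(126*83 + 67196) = 1/(10458 + 67196) = 1/77654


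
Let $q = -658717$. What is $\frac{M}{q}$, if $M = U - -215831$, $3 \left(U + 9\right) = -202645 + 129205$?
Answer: $- \frac{191342}{658717} \approx -0.29048$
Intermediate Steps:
$U = -24489$ ($U = -9 + \frac{-202645 + 129205}{3} = -9 + \frac{1}{3} \left(-73440\right) = -9 - 24480 = -24489$)
$M = 191342$ ($M = -24489 - -215831 = -24489 + 215831 = 191342$)
$\frac{M}{q} = \frac{191342}{-658717} = 191342 \left(- \frac{1}{658717}\right) = - \frac{191342}{658717}$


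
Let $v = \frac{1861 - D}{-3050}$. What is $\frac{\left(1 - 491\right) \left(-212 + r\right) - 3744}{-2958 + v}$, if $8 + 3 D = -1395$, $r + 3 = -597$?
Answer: $- \frac{1803172200}{13536343} \approx -133.21$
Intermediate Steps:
$r = -600$ ($r = -3 - 597 = -600$)
$D = - \frac{1403}{3}$ ($D = - \frac{8}{3} + \frac{1}{3} \left(-1395\right) = - \frac{8}{3} - 465 = - \frac{1403}{3} \approx -467.67$)
$v = - \frac{3493}{4575}$ ($v = \frac{1861 - - \frac{1403}{3}}{-3050} = \left(1861 + \frac{1403}{3}\right) \left(- \frac{1}{3050}\right) = \frac{6986}{3} \left(- \frac{1}{3050}\right) = - \frac{3493}{4575} \approx -0.7635$)
$\frac{\left(1 - 491\right) \left(-212 + r\right) - 3744}{-2958 + v} = \frac{\left(1 - 491\right) \left(-212 - 600\right) - 3744}{-2958 - \frac{3493}{4575}} = \frac{\left(-490\right) \left(-812\right) - 3744}{- \frac{13536343}{4575}} = \left(397880 - 3744\right) \left(- \frac{4575}{13536343}\right) = 394136 \left(- \frac{4575}{13536343}\right) = - \frac{1803172200}{13536343}$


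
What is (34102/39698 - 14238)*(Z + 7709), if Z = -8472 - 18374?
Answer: 5407982451507/19849 ≈ 2.7246e+8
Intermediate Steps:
Z = -26846
(34102/39698 - 14238)*(Z + 7709) = (34102/39698 - 14238)*(-26846 + 7709) = (34102*(1/39698) - 14238)*(-19137) = (17051/19849 - 14238)*(-19137) = -282593011/19849*(-19137) = 5407982451507/19849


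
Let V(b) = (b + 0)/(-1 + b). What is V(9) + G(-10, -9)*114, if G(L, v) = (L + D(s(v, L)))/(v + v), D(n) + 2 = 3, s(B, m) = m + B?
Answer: 465/8 ≈ 58.125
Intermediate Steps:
s(B, m) = B + m
D(n) = 1 (D(n) = -2 + 3 = 1)
G(L, v) = (1 + L)/(2*v) (G(L, v) = (L + 1)/(v + v) = (1 + L)/((2*v)) = (1 + L)*(1/(2*v)) = (1 + L)/(2*v))
V(b) = b/(-1 + b)
V(9) + G(-10, -9)*114 = 9/(-1 + 9) + ((1/2)*(1 - 10)/(-9))*114 = 9/8 + ((1/2)*(-1/9)*(-9))*114 = 9*(1/8) + (1/2)*114 = 9/8 + 57 = 465/8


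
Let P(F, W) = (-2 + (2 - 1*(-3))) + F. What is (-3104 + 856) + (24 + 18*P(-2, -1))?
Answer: -2206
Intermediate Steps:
P(F, W) = 3 + F (P(F, W) = (-2 + (2 + 3)) + F = (-2 + 5) + F = 3 + F)
(-3104 + 856) + (24 + 18*P(-2, -1)) = (-3104 + 856) + (24 + 18*(3 - 2)) = -2248 + (24 + 18*1) = -2248 + (24 + 18) = -2248 + 42 = -2206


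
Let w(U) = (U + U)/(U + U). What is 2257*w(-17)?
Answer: 2257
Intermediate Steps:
w(U) = 1 (w(U) = (2*U)/((2*U)) = (2*U)*(1/(2*U)) = 1)
2257*w(-17) = 2257*1 = 2257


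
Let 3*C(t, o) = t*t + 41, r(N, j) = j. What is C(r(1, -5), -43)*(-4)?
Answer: -88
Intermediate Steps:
C(t, o) = 41/3 + t²/3 (C(t, o) = (t*t + 41)/3 = (t² + 41)/3 = (41 + t²)/3 = 41/3 + t²/3)
C(r(1, -5), -43)*(-4) = (41/3 + (⅓)*(-5)²)*(-4) = (41/3 + (⅓)*25)*(-4) = (41/3 + 25/3)*(-4) = 22*(-4) = -88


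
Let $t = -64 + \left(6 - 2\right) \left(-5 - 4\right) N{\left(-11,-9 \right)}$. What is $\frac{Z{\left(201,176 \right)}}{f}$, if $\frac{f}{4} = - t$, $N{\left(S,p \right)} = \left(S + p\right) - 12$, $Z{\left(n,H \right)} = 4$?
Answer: $- \frac{1}{1088} \approx -0.00091912$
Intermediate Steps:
$N{\left(S,p \right)} = -12 + S + p$
$t = 1088$ ($t = -64 + \left(6 - 2\right) \left(-5 - 4\right) \left(-12 - 11 - 9\right) = -64 + 4 \left(-5 - 4\right) \left(-32\right) = -64 + 4 \left(-9\right) \left(-32\right) = -64 - -1152 = -64 + 1152 = 1088$)
$f = -4352$ ($f = 4 \left(\left(-1\right) 1088\right) = 4 \left(-1088\right) = -4352$)
$\frac{Z{\left(201,176 \right)}}{f} = \frac{4}{-4352} = 4 \left(- \frac{1}{4352}\right) = - \frac{1}{1088}$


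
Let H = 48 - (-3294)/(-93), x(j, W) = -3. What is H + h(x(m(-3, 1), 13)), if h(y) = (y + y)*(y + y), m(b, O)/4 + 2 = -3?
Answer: 1506/31 ≈ 48.581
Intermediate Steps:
m(b, O) = -20 (m(b, O) = -8 + 4*(-3) = -8 - 12 = -20)
h(y) = 4*y**2 (h(y) = (2*y)*(2*y) = 4*y**2)
H = 390/31 (H = 48 - (-3294)*(-1)/93 = 48 - 61*18/31 = 48 - 1098/31 = 390/31 ≈ 12.581)
H + h(x(m(-3, 1), 13)) = 390/31 + 4*(-3)**2 = 390/31 + 4*9 = 390/31 + 36 = 1506/31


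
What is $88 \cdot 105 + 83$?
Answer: $9323$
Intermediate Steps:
$88 \cdot 105 + 83 = 9240 + 83 = 9323$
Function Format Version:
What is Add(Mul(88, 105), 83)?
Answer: 9323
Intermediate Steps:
Add(Mul(88, 105), 83) = Add(9240, 83) = 9323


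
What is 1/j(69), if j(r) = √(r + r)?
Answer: √138/138 ≈ 0.085126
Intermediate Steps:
j(r) = √2*√r (j(r) = √(2*r) = √2*√r)
1/j(69) = 1/(√2*√69) = 1/(√138) = √138/138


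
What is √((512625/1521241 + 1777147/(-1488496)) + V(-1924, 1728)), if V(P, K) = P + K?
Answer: I*√63084423955051040857270493/566090285884 ≈ 14.031*I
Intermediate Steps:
V(P, K) = K + P
√((512625/1521241 + 1777147/(-1488496)) + V(-1924, 1728)) = √((512625/1521241 + 1777147/(-1488496)) + (1728 - 1924)) = √((512625*(1/1521241) + 1777147*(-1/1488496)) - 196) = √((512625/1521241 - 1777147/1488496) - 196) = √(-1940428617427/2264361143536 - 196) = √(-445755212750483/2264361143536) = I*√63084423955051040857270493/566090285884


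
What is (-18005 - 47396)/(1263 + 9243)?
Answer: -65401/10506 ≈ -6.2251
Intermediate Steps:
(-18005 - 47396)/(1263 + 9243) = -65401/10506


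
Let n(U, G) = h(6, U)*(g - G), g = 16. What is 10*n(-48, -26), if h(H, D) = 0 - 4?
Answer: -1680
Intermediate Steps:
h(H, D) = -4
n(U, G) = -64 + 4*G (n(U, G) = -4*(16 - G) = -64 + 4*G)
10*n(-48, -26) = 10*(-64 + 4*(-26)) = 10*(-64 - 104) = 10*(-168) = -1680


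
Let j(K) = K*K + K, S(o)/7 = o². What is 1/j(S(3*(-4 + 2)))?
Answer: 1/63756 ≈ 1.5685e-5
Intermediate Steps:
S(o) = 7*o²
j(K) = K + K² (j(K) = K² + K = K + K²)
1/j(S(3*(-4 + 2))) = 1/((7*(3*(-4 + 2))²)*(1 + 7*(3*(-4 + 2))²)) = 1/((7*(3*(-2))²)*(1 + 7*(3*(-2))²)) = 1/((7*(-6)²)*(1 + 7*(-6)²)) = 1/((7*36)*(1 + 7*36)) = 1/(252*(1 + 252)) = 1/(252*253) = 1/63756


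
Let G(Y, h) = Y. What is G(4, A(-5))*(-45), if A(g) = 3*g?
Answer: -180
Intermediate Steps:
G(4, A(-5))*(-45) = 4*(-45) = -180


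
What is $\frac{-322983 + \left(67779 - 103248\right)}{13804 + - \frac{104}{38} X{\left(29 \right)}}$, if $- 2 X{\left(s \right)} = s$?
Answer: $- \frac{3405294}{131515} \approx -25.893$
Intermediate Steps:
$X{\left(s \right)} = - \frac{s}{2}$
$\frac{-322983 + \left(67779 - 103248\right)}{13804 + - \frac{104}{38} X{\left(29 \right)}} = \frac{-322983 + \left(67779 - 103248\right)}{13804 + - \frac{104}{38} \left(\left(- \frac{1}{2}\right) 29\right)} = \frac{-322983 - 35469}{13804 + \left(-104\right) \frac{1}{38} \left(- \frac{29}{2}\right)} = - \frac{358452}{13804 - - \frac{754}{19}} = - \frac{358452}{13804 + \frac{754}{19}} = - \frac{358452}{\frac{263030}{19}} = \left(-358452\right) \frac{19}{263030} = - \frac{3405294}{131515}$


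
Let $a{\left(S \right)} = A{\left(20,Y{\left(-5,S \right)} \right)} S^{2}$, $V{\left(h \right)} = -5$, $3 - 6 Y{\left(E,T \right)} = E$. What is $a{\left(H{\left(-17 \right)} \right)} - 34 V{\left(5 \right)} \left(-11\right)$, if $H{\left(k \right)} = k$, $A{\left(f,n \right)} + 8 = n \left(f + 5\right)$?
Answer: $\frac{16354}{3} \approx 5451.3$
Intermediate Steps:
$Y{\left(E,T \right)} = \frac{1}{2} - \frac{E}{6}$
$A{\left(f,n \right)} = -8 + n \left(5 + f\right)$ ($A{\left(f,n \right)} = -8 + n \left(f + 5\right) = -8 + n \left(5 + f\right)$)
$a{\left(S \right)} = \frac{76 S^{2}}{3}$ ($a{\left(S \right)} = \left(-8 + 5 \left(\frac{1}{2} - - \frac{5}{6}\right) + 20 \left(\frac{1}{2} - - \frac{5}{6}\right)\right) S^{2} = \left(-8 + 5 \left(\frac{1}{2} + \frac{5}{6}\right) + 20 \left(\frac{1}{2} + \frac{5}{6}\right)\right) S^{2} = \left(-8 + 5 \cdot \frac{4}{3} + 20 \cdot \frac{4}{3}\right) S^{2} = \left(-8 + \frac{20}{3} + \frac{80}{3}\right) S^{2} = \frac{76 S^{2}}{3}$)
$a{\left(H{\left(-17 \right)} \right)} - 34 V{\left(5 \right)} \left(-11\right) = \frac{76 \left(-17\right)^{2}}{3} - 34 \left(-5\right) \left(-11\right) = \frac{76}{3} \cdot 289 - \left(-170\right) \left(-11\right) = \frac{21964}{3} - 1870 = \frac{16354}{3}$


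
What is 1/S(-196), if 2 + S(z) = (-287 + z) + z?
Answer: -1/681 ≈ -0.0014684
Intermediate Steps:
S(z) = -289 + 2*z (S(z) = -2 + ((-287 + z) + z) = -2 + (-287 + 2*z) = -289 + 2*z)
1/S(-196) = 1/(-289 + 2*(-196)) = 1/(-289 - 392) = 1/(-681) = -1/681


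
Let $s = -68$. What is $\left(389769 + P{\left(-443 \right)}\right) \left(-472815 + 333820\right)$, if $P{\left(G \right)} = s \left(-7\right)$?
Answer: $-54242103775$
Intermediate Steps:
$P{\left(G \right)} = 476$ ($P{\left(G \right)} = \left(-68\right) \left(-7\right) = 476$)
$\left(389769 + P{\left(-443 \right)}\right) \left(-472815 + 333820\right) = \left(389769 + 476\right) \left(-472815 + 333820\right) = 390245 \left(-138995\right) = -54242103775$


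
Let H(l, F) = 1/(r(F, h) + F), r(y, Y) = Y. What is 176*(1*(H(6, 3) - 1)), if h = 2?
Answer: -704/5 ≈ -140.80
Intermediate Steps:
H(l, F) = 1/(2 + F)
176*(1*(H(6, 3) - 1)) = 176*(1*(1/(2 + 3) - 1)) = 176*(1*(1/5 - 1)) = 176*(1*(⅕ - 1)) = 176*(1*(-⅘)) = 176*(-⅘) = -704/5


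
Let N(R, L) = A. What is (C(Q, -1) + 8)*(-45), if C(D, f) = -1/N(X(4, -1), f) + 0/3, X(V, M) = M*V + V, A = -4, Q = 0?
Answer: -1485/4 ≈ -371.25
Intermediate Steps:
X(V, M) = V + M*V
N(R, L) = -4
C(D, f) = ¼ (C(D, f) = -1/(-4) + 0/3 = -1*(-¼) + 0*(⅓) = ¼ + 0 = ¼)
(C(Q, -1) + 8)*(-45) = (¼ + 8)*(-45) = (33/4)*(-45) = -1485/4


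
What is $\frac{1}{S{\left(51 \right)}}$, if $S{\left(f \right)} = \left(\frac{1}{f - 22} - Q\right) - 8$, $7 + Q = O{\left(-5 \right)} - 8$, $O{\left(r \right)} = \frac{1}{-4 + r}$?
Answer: $\frac{261}{1865} \approx 0.13995$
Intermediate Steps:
$Q = - \frac{136}{9}$ ($Q = -7 - \left(8 - \frac{1}{-4 - 5}\right) = -7 - \left(8 - \frac{1}{-9}\right) = -7 - \frac{73}{9} = - \frac{136}{9} \approx -15.111$)
$S{\left(f \right)} = \frac{64}{9} + \frac{1}{-22 + f}$ ($S{\left(f \right)} = \left(\frac{1}{f - 22} - - \frac{136}{9}\right) - 8 = \left(\frac{1}{-22 + f} + \frac{136}{9}\right) - 8 = \left(\frac{136}{9} + \frac{1}{-22 + f}\right) - 8 = \frac{64}{9} + \frac{1}{-22 + f}$)
$\frac{1}{S{\left(51 \right)}} = \frac{1}{\frac{1}{9} \frac{1}{-22 + 51} \left(-1399 + 64 \cdot 51\right)} = \frac{1}{\frac{1}{9} \cdot \frac{1}{29} \left(-1399 + 3264\right)} = \frac{1}{\frac{1}{9} \cdot \frac{1}{29} \cdot 1865} = \frac{1}{\frac{1865}{261}} = \frac{261}{1865}$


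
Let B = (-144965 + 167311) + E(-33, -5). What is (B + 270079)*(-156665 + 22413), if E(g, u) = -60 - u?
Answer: -39251257240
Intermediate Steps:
B = 22291 (B = (-144965 + 167311) + (-60 - 1*(-5)) = 22346 + (-60 + 5) = 22346 - 55 = 22291)
(B + 270079)*(-156665 + 22413) = (22291 + 270079)*(-156665 + 22413) = 292370*(-134252) = -39251257240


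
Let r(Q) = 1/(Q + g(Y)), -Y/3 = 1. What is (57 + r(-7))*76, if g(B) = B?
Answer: 21622/5 ≈ 4324.4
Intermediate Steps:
Y = -3 (Y = -3*1 = -3)
r(Q) = 1/(-3 + Q) (r(Q) = 1/(Q - 3) = 1/(-3 + Q))
(57 + r(-7))*76 = (57 + 1/(-3 - 7))*76 = (57 + 1/(-10))*76 = (57 - 1/10)*76 = (569/10)*76 = 21622/5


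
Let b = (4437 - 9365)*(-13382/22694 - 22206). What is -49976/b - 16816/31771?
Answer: -373201041672161/704492671025704 ≈ -0.52974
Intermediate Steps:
b = 177392633792/1621 (b = -4928*(-13382*1/22694 - 22206) = -4928*(-6691/11347 - 22206) = -4928*(-251978173/11347) = 177392633792/1621 ≈ 1.0943e+8)
-49976/b - 16816/31771 = -49976/177392633792/1621 - 16816/31771 = -49976*1621/177392633792 - 16816*1/31771 = -10126387/22174079224 - 16816/31771 = -373201041672161/704492671025704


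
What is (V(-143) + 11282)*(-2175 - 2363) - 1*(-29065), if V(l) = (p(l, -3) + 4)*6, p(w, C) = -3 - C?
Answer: -51277563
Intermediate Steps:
V(l) = 24 (V(l) = ((-3 - 1*(-3)) + 4)*6 = ((-3 + 3) + 4)*6 = (0 + 4)*6 = 4*6 = 24)
(V(-143) + 11282)*(-2175 - 2363) - 1*(-29065) = (24 + 11282)*(-2175 - 2363) - 1*(-29065) = 11306*(-4538) + 29065 = -51306628 + 29065 = -51277563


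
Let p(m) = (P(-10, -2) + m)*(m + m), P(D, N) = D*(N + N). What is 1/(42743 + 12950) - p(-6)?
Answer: 22722745/55693 ≈ 408.00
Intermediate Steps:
P(D, N) = 2*D*N (P(D, N) = D*(2*N) = 2*D*N)
p(m) = 2*m*(40 + m) (p(m) = (2*(-10)*(-2) + m)*(m + m) = (40 + m)*(2*m) = 2*m*(40 + m))
1/(42743 + 12950) - p(-6) = 1/(42743 + 12950) - 2*(-6)*(40 - 6) = 1/55693 - 2*(-6)*34 = 1/55693 - 1*(-408) = 1/55693 + 408 = 22722745/55693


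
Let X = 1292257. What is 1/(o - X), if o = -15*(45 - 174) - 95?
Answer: -1/1290417 ≈ -7.7494e-7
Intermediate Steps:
o = 1840 (o = -15*(-129) - 95 = 1935 - 95 = 1840)
1/(o - X) = 1/(1840 - 1*1292257) = 1/(1840 - 1292257) = 1/(-1290417) = -1/1290417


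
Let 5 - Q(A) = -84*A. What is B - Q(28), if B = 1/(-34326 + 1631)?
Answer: -77062116/32695 ≈ -2357.0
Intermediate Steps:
B = -1/32695 (B = 1/(-32695) = -1/32695 ≈ -3.0586e-5)
Q(A) = 5 + 84*A (Q(A) = 5 - (-84)*A = 5 + 84*A)
B - Q(28) = -1/32695 - (5 + 84*28) = -1/32695 - (5 + 2352) = -1/32695 - 1*2357 = -1/32695 - 2357 = -77062116/32695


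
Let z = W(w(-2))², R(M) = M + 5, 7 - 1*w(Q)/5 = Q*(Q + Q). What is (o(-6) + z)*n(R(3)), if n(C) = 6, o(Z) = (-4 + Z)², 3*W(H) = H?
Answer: 1850/3 ≈ 616.67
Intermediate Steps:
w(Q) = 35 - 10*Q² (w(Q) = 35 - 5*Q*(Q + Q) = 35 - 5*Q*2*Q = 35 - 10*Q²)
W(H) = H/3
R(M) = 5 + M
z = 25/9 (z = ((35 - 10*(-2)²)/3)² = ((35 - 10*4)/3)² = ((35 - 40)/3)² = ((⅓)*(-5))² = (-5/3)² = 25/9 ≈ 2.7778)
(o(-6) + z)*n(R(3)) = ((-4 - 6)² + 25/9)*6 = ((-10)² + 25/9)*6 = (100 + 25/9)*6 = (925/9)*6 = 1850/3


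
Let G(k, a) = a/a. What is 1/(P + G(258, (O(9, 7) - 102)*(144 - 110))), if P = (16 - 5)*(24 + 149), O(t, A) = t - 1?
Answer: 1/1904 ≈ 0.00052521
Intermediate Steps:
O(t, A) = -1 + t
G(k, a) = 1
P = 1903 (P = 11*173 = 1903)
1/(P + G(258, (O(9, 7) - 102)*(144 - 110))) = 1/(1903 + 1) = 1/1904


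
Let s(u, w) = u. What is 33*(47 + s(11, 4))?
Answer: 1914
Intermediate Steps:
33*(47 + s(11, 4)) = 33*(47 + 11) = 33*58 = 1914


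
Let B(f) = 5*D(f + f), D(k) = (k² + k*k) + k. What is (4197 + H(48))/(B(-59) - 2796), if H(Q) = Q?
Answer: 4245/135854 ≈ 0.031247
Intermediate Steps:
D(k) = k + 2*k² (D(k) = (k² + k²) + k = 2*k² + k = k + 2*k²)
B(f) = 10*f*(1 + 4*f) (B(f) = 5*((f + f)*(1 + 2*(f + f))) = 5*((2*f)*(1 + 2*(2*f))) = 5*((2*f)*(1 + 4*f)) = 5*(2*f*(1 + 4*f)) = 10*f*(1 + 4*f))
(4197 + H(48))/(B(-59) - 2796) = (4197 + 48)/(10*(-59)*(1 + 4*(-59)) - 2796) = 4245/(10*(-59)*(1 - 236) - 2796) = 4245/(10*(-59)*(-235) - 2796) = 4245/(138650 - 2796) = 4245/135854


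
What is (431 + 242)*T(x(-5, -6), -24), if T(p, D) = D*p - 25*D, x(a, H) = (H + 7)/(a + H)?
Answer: 4457952/11 ≈ 4.0527e+5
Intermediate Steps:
x(a, H) = (7 + H)/(H + a)
T(p, D) = -25*D + D*p
(431 + 242)*T(x(-5, -6), -24) = (431 + 242)*(-24*(-25 + (7 - 6)/(-6 - 5))) = 673*(-24*(-25 + 1/(-11))) = 673*(-24*(-25 - 1/11*1)) = 673*(-24*(-25 - 1/11)) = 673*(-24*(-276/11)) = 673*(6624/11) = 4457952/11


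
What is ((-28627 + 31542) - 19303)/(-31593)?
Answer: 16388/31593 ≈ 0.51872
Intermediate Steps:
((-28627 + 31542) - 19303)/(-31593) = (2915 - 19303)*(-1/31593) = -16388*(-1/31593) = 16388/31593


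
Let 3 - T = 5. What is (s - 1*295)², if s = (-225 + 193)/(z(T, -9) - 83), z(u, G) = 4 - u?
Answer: 514518489/5929 ≈ 86780.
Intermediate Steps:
T = -2 (T = 3 - 1*5 = 3 - 5 = -2)
s = 32/77 (s = (-225 + 193)/((4 - 1*(-2)) - 83) = -32/((4 + 2) - 83) = -32/(6 - 83) = -32/(-77) = -32*(-1/77) = 32/77 ≈ 0.41558)
(s - 1*295)² = (32/77 - 1*295)² = (32/77 - 295)² = (-22683/77)² = 514518489/5929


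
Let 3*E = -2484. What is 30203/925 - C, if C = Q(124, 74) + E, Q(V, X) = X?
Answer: 727653/925 ≈ 786.65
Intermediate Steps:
E = -828 (E = (⅓)*(-2484) = -828)
C = -754 (C = 74 - 828 = -754)
30203/925 - C = 30203/925 - 1*(-754) = 30203*(1/925) + 754 = 30203/925 + 754 = 727653/925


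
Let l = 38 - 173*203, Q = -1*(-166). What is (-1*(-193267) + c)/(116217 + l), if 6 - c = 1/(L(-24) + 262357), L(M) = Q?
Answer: 25369303889/10650033064 ≈ 2.3821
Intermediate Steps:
Q = 166
L(M) = 166
c = 1575137/262523 (c = 6 - 1/(166 + 262357) = 6 - 1/262523 = 1575137/262523 ≈ 6.0000)
l = -35081 (l = 38 - 35119 = -35081)
(-1*(-193267) + c)/(116217 + l) = (-1*(-193267) + 1575137/262523)/(116217 - 35081) = (193267 + 1575137/262523)/81136 = (50738607778/262523)*(1/81136) = 25369303889/10650033064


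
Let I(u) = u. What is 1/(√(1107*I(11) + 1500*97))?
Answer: √933/12129 ≈ 0.0025183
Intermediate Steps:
1/(√(1107*I(11) + 1500*97)) = 1/(√(1107*11 + 1500*97)) = 1/(√(12177 + 145500)) = 1/(√157677) = 1/(13*√933) = √933/12129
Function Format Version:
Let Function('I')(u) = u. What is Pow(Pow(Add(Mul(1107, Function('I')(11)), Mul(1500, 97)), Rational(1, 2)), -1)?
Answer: Mul(Rational(1, 12129), Pow(933, Rational(1, 2))) ≈ 0.0025183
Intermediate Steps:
Pow(Pow(Add(Mul(1107, Function('I')(11)), Mul(1500, 97)), Rational(1, 2)), -1) = Pow(Pow(Add(Mul(1107, 11), Mul(1500, 97)), Rational(1, 2)), -1) = Pow(Pow(Add(12177, 145500), Rational(1, 2)), -1) = Pow(Pow(157677, Rational(1, 2)), -1) = Pow(Mul(13, Pow(933, Rational(1, 2))), -1) = Mul(Rational(1, 12129), Pow(933, Rational(1, 2)))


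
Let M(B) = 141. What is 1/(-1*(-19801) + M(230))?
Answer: 1/19942 ≈ 5.0145e-5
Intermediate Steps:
1/(-1*(-19801) + M(230)) = 1/(-1*(-19801) + 141) = 1/(19801 + 141) = 1/19942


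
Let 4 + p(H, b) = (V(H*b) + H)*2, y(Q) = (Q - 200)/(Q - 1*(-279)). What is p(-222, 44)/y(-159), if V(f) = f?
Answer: 2398080/359 ≈ 6679.9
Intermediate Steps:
y(Q) = (-200 + Q)/(279 + Q) (y(Q) = (-200 + Q)/(Q + 279) = (-200 + Q)/(279 + Q))
p(H, b) = -4 + 2*H + 2*H*b (p(H, b) = -4 + (H*b + H)*2 = -4 + (H + H*b)*2 = -4 + (2*H + 2*H*b) = -4 + 2*H + 2*H*b)
p(-222, 44)/y(-159) = (-4 + 2*(-222) + 2*(-222)*44)/(((-200 - 159)/(279 - 159))) = (-4 - 444 - 19536)/((-359/120)) = -19984/((1/120)*(-359)) = -19984/(-359/120) = -19984*(-120/359) = 2398080/359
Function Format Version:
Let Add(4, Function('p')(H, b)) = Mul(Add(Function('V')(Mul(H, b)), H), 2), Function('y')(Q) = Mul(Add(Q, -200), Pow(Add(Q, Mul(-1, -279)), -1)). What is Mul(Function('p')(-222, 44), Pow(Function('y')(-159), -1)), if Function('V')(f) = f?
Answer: Rational(2398080, 359) ≈ 6679.9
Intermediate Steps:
Function('y')(Q) = Mul(Pow(Add(279, Q), -1), Add(-200, Q)) (Function('y')(Q) = Mul(Add(-200, Q), Pow(Add(Q, 279), -1)) = Mul(Add(-200, Q), Pow(Add(279, Q), -1)) = Mul(Pow(Add(279, Q), -1), Add(-200, Q)))
Function('p')(H, b) = Add(-4, Mul(2, H), Mul(2, H, b)) (Function('p')(H, b) = Add(-4, Mul(Add(Mul(H, b), H), 2)) = Add(-4, Mul(Add(H, Mul(H, b)), 2)) = Add(-4, Add(Mul(2, H), Mul(2, H, b))) = Add(-4, Mul(2, H), Mul(2, H, b)))
Mul(Function('p')(-222, 44), Pow(Function('y')(-159), -1)) = Mul(Add(-4, Mul(2, -222), Mul(2, -222, 44)), Pow(Mul(Pow(Add(279, -159), -1), Add(-200, -159)), -1)) = Mul(Add(-4, -444, -19536), Pow(Mul(Pow(120, -1), -359), -1)) = Mul(-19984, Pow(Mul(Rational(1, 120), -359), -1)) = Mul(-19984, Pow(Rational(-359, 120), -1)) = Mul(-19984, Rational(-120, 359)) = Rational(2398080, 359)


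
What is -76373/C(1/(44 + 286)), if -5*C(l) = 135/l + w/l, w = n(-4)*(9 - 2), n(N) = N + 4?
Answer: 6943/810 ≈ 8.5716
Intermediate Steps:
n(N) = 4 + N
w = 0 (w = (4 - 4)*(9 - 2) = 0*7 = 0)
C(l) = -27/l (C(l) = -(135/l + 0/l)/5 = -(135/l + 0)/5 = -27/l)
-76373/C(1/(44 + 286)) = -76373*(-1/(27*(44 + 286))) = -76373/((-27/(1/330))) = -76373/((-27/1/330)) = -76373/((-27*330)) = -76373/(-8910) = -76373*(-1/8910) = 6943/810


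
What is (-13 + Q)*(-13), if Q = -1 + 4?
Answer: 130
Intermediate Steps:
Q = 3
(-13 + Q)*(-13) = (-13 + 3)*(-13) = -10*(-13) = 130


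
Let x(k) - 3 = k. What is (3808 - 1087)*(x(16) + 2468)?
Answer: 6767127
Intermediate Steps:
x(k) = 3 + k
(3808 - 1087)*(x(16) + 2468) = (3808 - 1087)*((3 + 16) + 2468) = 2721*(19 + 2468) = 2721*2487 = 6767127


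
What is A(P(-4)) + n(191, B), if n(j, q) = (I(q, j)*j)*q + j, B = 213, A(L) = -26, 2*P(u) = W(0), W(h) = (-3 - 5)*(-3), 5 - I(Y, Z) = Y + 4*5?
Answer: -9275559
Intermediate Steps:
I(Y, Z) = -15 - Y (I(Y, Z) = 5 - (Y + 4*5) = 5 - (Y + 20) = 5 - (20 + Y) = 5 + (-20 - Y) = -15 - Y)
W(h) = 24 (W(h) = -8*(-3) = 24)
P(u) = 12 (P(u) = (1/2)*24 = 12)
n(j, q) = j + j*q*(-15 - q) (n(j, q) = ((-15 - q)*j)*q + j = (j*(-15 - q))*q + j = j*q*(-15 - q) + j = j + j*q*(-15 - q))
A(P(-4)) + n(191, B) = -26 - 1*191*(-1 + 213*(15 + 213)) = -26 - 1*191*(-1 + 213*228) = -26 - 1*191*(-1 + 48564) = -26 - 1*191*48563 = -26 - 9275533 = -9275559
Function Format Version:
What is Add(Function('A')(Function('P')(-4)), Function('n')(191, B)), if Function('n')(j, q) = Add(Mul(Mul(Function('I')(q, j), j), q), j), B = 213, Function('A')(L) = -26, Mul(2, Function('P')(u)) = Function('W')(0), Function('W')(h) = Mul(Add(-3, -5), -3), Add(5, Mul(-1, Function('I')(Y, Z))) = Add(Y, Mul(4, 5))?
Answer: -9275559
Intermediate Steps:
Function('I')(Y, Z) = Add(-15, Mul(-1, Y)) (Function('I')(Y, Z) = Add(5, Mul(-1, Add(Y, Mul(4, 5)))) = Add(5, Mul(-1, Add(Y, 20))) = Add(5, Mul(-1, Add(20, Y))) = Add(5, Add(-20, Mul(-1, Y))) = Add(-15, Mul(-1, Y)))
Function('W')(h) = 24 (Function('W')(h) = Mul(-8, -3) = 24)
Function('P')(u) = 12 (Function('P')(u) = Mul(Rational(1, 2), 24) = 12)
Function('n')(j, q) = Add(j, Mul(j, q, Add(-15, Mul(-1, q)))) (Function('n')(j, q) = Add(Mul(Mul(Add(-15, Mul(-1, q)), j), q), j) = Add(Mul(Mul(j, Add(-15, Mul(-1, q))), q), j) = Add(Mul(j, q, Add(-15, Mul(-1, q))), j) = Add(j, Mul(j, q, Add(-15, Mul(-1, q)))))
Add(Function('A')(Function('P')(-4)), Function('n')(191, B)) = Add(-26, Mul(-1, 191, Add(-1, Mul(213, Add(15, 213))))) = Add(-26, Mul(-1, 191, Add(-1, Mul(213, 228)))) = Add(-26, Mul(-1, 191, Add(-1, 48564))) = Add(-26, Mul(-1, 191, 48563)) = Add(-26, -9275533) = -9275559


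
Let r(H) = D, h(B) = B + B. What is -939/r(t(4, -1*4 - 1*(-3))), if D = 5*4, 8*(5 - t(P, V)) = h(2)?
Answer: -939/20 ≈ -46.950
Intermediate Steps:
h(B) = 2*B
t(P, V) = 9/2 (t(P, V) = 5 - 2/4 = 5 - 1/8*4 = 5 - 1/2 = 9/2)
D = 20
r(H) = 20
-939/r(t(4, -1*4 - 1*(-3))) = -939/20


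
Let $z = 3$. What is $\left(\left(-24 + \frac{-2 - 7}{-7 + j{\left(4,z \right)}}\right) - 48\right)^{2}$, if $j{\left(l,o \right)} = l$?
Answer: $4761$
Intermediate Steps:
$\left(\left(-24 + \frac{-2 - 7}{-7 + j{\left(4,z \right)}}\right) - 48\right)^{2} = \left(\left(-24 + \frac{-2 - 7}{-7 + 4}\right) - 48\right)^{2} = \left(\left(-24 - \frac{9}{-3}\right) - 48\right)^{2} = \left(\left(-24 - -3\right) - 48\right)^{2} = \left(\left(-24 + 3\right) - 48\right)^{2} = \left(-21 - 48\right)^{2} = \left(-69\right)^{2} = 4761$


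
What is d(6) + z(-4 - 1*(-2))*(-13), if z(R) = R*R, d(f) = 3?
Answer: -49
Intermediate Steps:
z(R) = R²
d(6) + z(-4 - 1*(-2))*(-13) = 3 + (-4 - 1*(-2))²*(-13) = 3 + (-4 + 2)²*(-13) = 3 + (-2)²*(-13) = 3 + 4*(-13) = 3 - 52 = -49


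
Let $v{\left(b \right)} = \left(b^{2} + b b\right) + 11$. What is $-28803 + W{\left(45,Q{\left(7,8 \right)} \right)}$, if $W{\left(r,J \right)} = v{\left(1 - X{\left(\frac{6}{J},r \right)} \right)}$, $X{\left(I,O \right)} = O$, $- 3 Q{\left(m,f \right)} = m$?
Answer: $-24920$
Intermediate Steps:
$Q{\left(m,f \right)} = - \frac{m}{3}$
$v{\left(b \right)} = 11 + 2 b^{2}$ ($v{\left(b \right)} = \left(b^{2} + b^{2}\right) + 11 = 2 b^{2} + 11 = 11 + 2 b^{2}$)
$W{\left(r,J \right)} = 11 + 2 \left(1 - r\right)^{2}$
$-28803 + W{\left(45,Q{\left(7,8 \right)} \right)} = -28803 + \left(11 + 2 \left(-1 + 45\right)^{2}\right) = -28803 + \left(11 + 2 \cdot 44^{2}\right) = -28803 + \left(11 + 2 \cdot 1936\right) = -28803 + \left(11 + 3872\right) = -28803 + 3883 = -24920$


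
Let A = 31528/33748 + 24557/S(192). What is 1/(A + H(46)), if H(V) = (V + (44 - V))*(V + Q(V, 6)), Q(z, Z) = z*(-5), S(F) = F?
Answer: -1619904/12906042031 ≈ -0.00012552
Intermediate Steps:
Q(z, Z) = -5*z
A = 208700753/1619904 (A = 31528/33748 + 24557/192 = 31528*(1/33748) + 24557*(1/192) = 7882/8437 + 24557/192 = 208700753/1619904 ≈ 128.84)
H(V) = -176*V (H(V) = (V + (44 - V))*(V - 5*V) = 44*(-4*V) = -176*V)
1/(A + H(46)) = 1/(208700753/1619904 - 176*46) = 1/(208700753/1619904 - 8096) = 1/(-12906042031/1619904) = -1619904/12906042031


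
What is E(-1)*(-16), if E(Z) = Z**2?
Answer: -16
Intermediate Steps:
E(-1)*(-16) = (-1)**2*(-16) = 1*(-16) = -16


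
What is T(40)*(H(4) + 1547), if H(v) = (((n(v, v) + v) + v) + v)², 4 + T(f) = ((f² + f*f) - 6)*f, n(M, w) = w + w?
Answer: 248740932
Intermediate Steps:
n(M, w) = 2*w
T(f) = -4 + f*(-6 + 2*f²) (T(f) = -4 + ((f² + f*f) - 6)*f = -4 + ((f² + f²) - 6)*f = -4 + (2*f² - 6)*f = -4 + (-6 + 2*f²)*f = -4 + f*(-6 + 2*f²))
H(v) = 25*v² (H(v) = (((2*v + v) + v) + v)² = ((3*v + v) + v)² = (4*v + v)² = (5*v)² = 25*v²)
T(40)*(H(4) + 1547) = (-4 - 6*40 + 2*40³)*(25*4² + 1547) = (-4 - 240 + 2*64000)*(25*16 + 1547) = (-4 - 240 + 128000)*(400 + 1547) = 127756*1947 = 248740932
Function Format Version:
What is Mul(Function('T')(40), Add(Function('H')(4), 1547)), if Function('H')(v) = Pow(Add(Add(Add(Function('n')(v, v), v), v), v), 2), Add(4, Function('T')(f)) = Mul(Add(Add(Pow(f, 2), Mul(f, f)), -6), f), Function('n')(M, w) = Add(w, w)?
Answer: 248740932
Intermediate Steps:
Function('n')(M, w) = Mul(2, w)
Function('T')(f) = Add(-4, Mul(f, Add(-6, Mul(2, Pow(f, 2))))) (Function('T')(f) = Add(-4, Mul(Add(Add(Pow(f, 2), Mul(f, f)), -6), f)) = Add(-4, Mul(Add(Add(Pow(f, 2), Pow(f, 2)), -6), f)) = Add(-4, Mul(Add(Mul(2, Pow(f, 2)), -6), f)) = Add(-4, Mul(Add(-6, Mul(2, Pow(f, 2))), f)) = Add(-4, Mul(f, Add(-6, Mul(2, Pow(f, 2))))))
Function('H')(v) = Mul(25, Pow(v, 2)) (Function('H')(v) = Pow(Add(Add(Add(Mul(2, v), v), v), v), 2) = Pow(Add(Add(Mul(3, v), v), v), 2) = Pow(Add(Mul(4, v), v), 2) = Pow(Mul(5, v), 2) = Mul(25, Pow(v, 2)))
Mul(Function('T')(40), Add(Function('H')(4), 1547)) = Mul(Add(-4, Mul(-6, 40), Mul(2, Pow(40, 3))), Add(Mul(25, Pow(4, 2)), 1547)) = Mul(Add(-4, -240, Mul(2, 64000)), Add(Mul(25, 16), 1547)) = Mul(Add(-4, -240, 128000), Add(400, 1547)) = Mul(127756, 1947) = 248740932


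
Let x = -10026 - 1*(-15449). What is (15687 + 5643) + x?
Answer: 26753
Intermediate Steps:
x = 5423 (x = -10026 + 15449 = 5423)
(15687 + 5643) + x = (15687 + 5643) + 5423 = 21330 + 5423 = 26753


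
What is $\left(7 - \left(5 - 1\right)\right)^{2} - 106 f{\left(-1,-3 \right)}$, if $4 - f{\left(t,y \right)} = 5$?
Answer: $115$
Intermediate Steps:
$f{\left(t,y \right)} = -1$ ($f{\left(t,y \right)} = 4 - 5 = -1$)
$\left(7 - \left(5 - 1\right)\right)^{2} - 106 f{\left(-1,-3 \right)} = \left(7 - \left(5 - 1\right)\right)^{2} - -106 = \left(7 - \left(5 - 1\right)\right)^{2} + 106 = \left(7 - 4\right)^{2} + 106 = 3^{2} + 106 = 9 + 106 = 115$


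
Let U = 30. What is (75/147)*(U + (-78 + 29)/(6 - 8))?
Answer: 2725/98 ≈ 27.806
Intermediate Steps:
(75/147)*(U + (-78 + 29)/(6 - 8)) = (75/147)*(30 + (-78 + 29)/(6 - 8)) = (75*(1/147))*(30 - 49/(-2)) = 25*(30 - 49*(-½))/49 = 25*(30 + 49/2)/49 = (25/49)*(109/2) = 2725/98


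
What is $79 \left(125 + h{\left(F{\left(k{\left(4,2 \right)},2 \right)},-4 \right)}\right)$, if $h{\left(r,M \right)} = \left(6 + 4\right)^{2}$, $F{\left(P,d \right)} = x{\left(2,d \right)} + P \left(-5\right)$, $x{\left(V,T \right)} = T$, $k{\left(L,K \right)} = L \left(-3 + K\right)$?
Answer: $17775$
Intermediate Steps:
$F{\left(P,d \right)} = d - 5 P$ ($F{\left(P,d \right)} = d + P \left(-5\right) = d - 5 P$)
$h{\left(r,M \right)} = 100$ ($h{\left(r,M \right)} = 10^{2} = 100$)
$79 \left(125 + h{\left(F{\left(k{\left(4,2 \right)},2 \right)},-4 \right)}\right) = 79 \left(125 + 100\right) = 79 \cdot 225 = 17775$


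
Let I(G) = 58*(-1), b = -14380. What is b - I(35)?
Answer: -14322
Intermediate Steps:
I(G) = -58
b - I(35) = -14380 - 1*(-58) = -14380 + 58 = -14322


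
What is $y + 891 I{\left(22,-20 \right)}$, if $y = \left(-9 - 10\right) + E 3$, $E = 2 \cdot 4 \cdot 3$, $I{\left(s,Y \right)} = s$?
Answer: $19655$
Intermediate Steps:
$E = 24$ ($E = 8 \cdot 3 = 24$)
$y = 53$ ($y = \left(-9 - 10\right) + 24 \cdot 3 = -19 + 72 = 53$)
$y + 891 I{\left(22,-20 \right)} = 53 + 891 \cdot 22 = 53 + 19602 = 19655$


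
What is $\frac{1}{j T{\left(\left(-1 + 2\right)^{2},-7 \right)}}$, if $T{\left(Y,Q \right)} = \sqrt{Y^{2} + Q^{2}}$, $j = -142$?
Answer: $- \frac{\sqrt{2}}{1420} \approx -0.00099592$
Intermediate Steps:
$T{\left(Y,Q \right)} = \sqrt{Q^{2} + Y^{2}}$
$\frac{1}{j T{\left(\left(-1 + 2\right)^{2},-7 \right)}} = \frac{1}{\left(-142\right) \sqrt{\left(-7\right)^{2} + \left(\left(-1 + 2\right)^{2}\right)^{2}}} = \frac{1}{\left(-142\right) \sqrt{49 + \left(1^{2}\right)^{2}}} = \frac{1}{\left(-142\right) \sqrt{49 + 1^{2}}} = \frac{1}{\left(-142\right) \sqrt{49 + 1}} = \frac{1}{\left(-142\right) \sqrt{50}} = \frac{1}{\left(-142\right) 5 \sqrt{2}} = \frac{1}{\left(-710\right) \sqrt{2}} = - \frac{\sqrt{2}}{1420}$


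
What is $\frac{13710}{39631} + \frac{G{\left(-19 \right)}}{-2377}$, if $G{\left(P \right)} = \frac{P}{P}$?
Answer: $\frac{32549039}{94202887} \approx 0.34552$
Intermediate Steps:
$G{\left(P \right)} = 1$
$\frac{13710}{39631} + \frac{G{\left(-19 \right)}}{-2377} = \frac{13710}{39631} + 1 \frac{1}{-2377} = 13710 \cdot \frac{1}{39631} + 1 \left(- \frac{1}{2377}\right) = \frac{13710}{39631} - \frac{1}{2377} = \frac{32549039}{94202887}$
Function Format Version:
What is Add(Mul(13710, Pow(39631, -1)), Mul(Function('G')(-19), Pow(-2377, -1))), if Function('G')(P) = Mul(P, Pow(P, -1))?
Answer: Rational(32549039, 94202887) ≈ 0.34552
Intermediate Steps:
Function('G')(P) = 1
Add(Mul(13710, Pow(39631, -1)), Mul(Function('G')(-19), Pow(-2377, -1))) = Add(Mul(13710, Pow(39631, -1)), Mul(1, Pow(-2377, -1))) = Add(Mul(13710, Rational(1, 39631)), Mul(1, Rational(-1, 2377))) = Add(Rational(13710, 39631), Rational(-1, 2377)) = Rational(32549039, 94202887)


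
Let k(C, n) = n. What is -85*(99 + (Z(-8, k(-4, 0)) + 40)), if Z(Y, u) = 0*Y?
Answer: -11815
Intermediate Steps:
Z(Y, u) = 0
-85*(99 + (Z(-8, k(-4, 0)) + 40)) = -85*(99 + (0 + 40)) = -85*(99 + 40) = -85*139 = -11815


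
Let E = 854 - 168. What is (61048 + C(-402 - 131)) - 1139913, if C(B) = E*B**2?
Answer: 193806189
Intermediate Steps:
E = 686
C(B) = 686*B**2
(61048 + C(-402 - 131)) - 1139913 = (61048 + 686*(-402 - 131)**2) - 1139913 = (61048 + 686*(-533)**2) - 1139913 = (61048 + 686*284089) - 1139913 = (61048 + 194885054) - 1139913 = 194946102 - 1139913 = 193806189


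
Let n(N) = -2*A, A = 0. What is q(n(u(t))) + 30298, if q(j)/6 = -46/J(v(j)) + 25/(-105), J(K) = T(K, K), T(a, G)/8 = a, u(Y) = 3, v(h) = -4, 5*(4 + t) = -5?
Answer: 1697091/56 ≈ 30305.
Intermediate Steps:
t = -5 (t = -4 + (⅕)*(-5) = -4 - 1 = -5)
n(N) = 0 (n(N) = -2*0 = 0)
T(a, G) = 8*a
J(K) = 8*K
q(j) = 403/56 (q(j) = 6*(-46/(8*(-4)) + 25/(-105)) = 6*(-46/(-32) + 25*(-1/105)) = 6*(-46*(-1/32) - 5/21) = 6*(23/16 - 5/21) = 6*(403/336) = 403/56)
q(n(u(t))) + 30298 = 403/56 + 30298 = 1697091/56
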